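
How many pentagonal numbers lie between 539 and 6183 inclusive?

The n-th pentagonal number is n(3n−1)/2.
Smallest index with value ≥ 539: n = 20 (giving 590).
Largest index with value ≤ 6183: n = 64 (giving 6112).
Indices 20 through 64: 45 terms.

45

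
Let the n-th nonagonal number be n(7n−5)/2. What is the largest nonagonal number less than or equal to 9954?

9699

Solve n(7n−5)/2 ≤ 9954 for integer n.
n = 53 gives 9699 ≤ 9954, while n = 54 gives 10071 > 9954; so the answer is 9699.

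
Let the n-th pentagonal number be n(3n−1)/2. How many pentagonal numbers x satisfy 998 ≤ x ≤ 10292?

The n-th pentagonal number is n(3n−1)/2.
Smallest index with value ≥ 998: n = 26 (giving 1001).
Largest index with value ≤ 10292: n = 83 (giving 10292).
Indices 26 through 83: 58 terms.

58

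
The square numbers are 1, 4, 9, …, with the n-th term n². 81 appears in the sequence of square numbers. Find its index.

We need n² = 81, so n = √81 = 9.

9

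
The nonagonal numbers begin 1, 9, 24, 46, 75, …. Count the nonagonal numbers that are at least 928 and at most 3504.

16

The n-th nonagonal number is n(7n−5)/2.
Smallest index with value ≥ 928: n = 17 (giving 969).
Largest index with value ≤ 3504: n = 32 (giving 3504).
Indices 17 through 32: 16 terms.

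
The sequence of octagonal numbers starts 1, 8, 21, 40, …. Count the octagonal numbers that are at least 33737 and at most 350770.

The n-th octagonal number is n(3n−2).
Smallest index with value ≥ 33737: n = 107 (giving 34133).
Largest index with value ≤ 350770: n = 342 (giving 350208).
Indices 107 through 342: 236 terms.

236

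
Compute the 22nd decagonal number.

1870

The 22nd decagonal number is n(4n−3) with n = 22.
22·(4·22 − 3) = 22·85 = 1870.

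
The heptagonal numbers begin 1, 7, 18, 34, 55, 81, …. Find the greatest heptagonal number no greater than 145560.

Solve n(5n−3)/2 ≤ 145560 for integer n.
n = 241 gives 144841 ≤ 145560, while n = 242 gives 146047 > 145560; so the answer is 144841.

144841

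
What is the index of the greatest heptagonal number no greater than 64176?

Solve n(5n−3)/2 ≤ 64176 for integer n.
n = 160 gives 63760 ≤ 64176, while n = 161 gives 64561 > 64176; so the answer is index 160.

160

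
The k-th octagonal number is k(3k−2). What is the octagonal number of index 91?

24661

The 91st octagonal number is n(3n−2) with n = 91.
91·(3·91 − 2) = 91·271 = 24661.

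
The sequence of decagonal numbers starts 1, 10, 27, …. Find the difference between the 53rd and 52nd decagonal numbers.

Consecutive decagonal numbers differ by 8n − 7: here 8·53 − 7 = 417.

417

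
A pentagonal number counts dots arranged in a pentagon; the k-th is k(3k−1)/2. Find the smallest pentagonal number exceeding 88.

Solve n(3n−1)/2 > 88 for integer n.
The largest n with value ≤ 88 is 7 (since 70 ≤ 88 < 92), so the first above is n = 8, value 92.

92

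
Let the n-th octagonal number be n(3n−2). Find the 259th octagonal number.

The 259th octagonal number is n(3n−2) with n = 259.
259·(3·259 − 2) = 259·775 = 200725.

200725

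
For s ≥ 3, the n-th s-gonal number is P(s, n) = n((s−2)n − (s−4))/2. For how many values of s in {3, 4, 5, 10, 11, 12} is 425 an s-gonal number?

1

s = 3: P(3, 28) = 406 and P(3, 29) = 435; 425 is not s-gonal.
s = 4: P(4, 20) = 400 and P(4, 21) = 441; 425 is not s-gonal.
s = 5: P(5, 17) = 425. ✓
s = 10: P(10, 10) = 370 and P(10, 11) = 451; 425 is not s-gonal.
s = 11: P(11, 10) = 415 and P(11, 11) = 506; 425 is not s-gonal.
s = 12: P(12, 9) = 369 and P(12, 10) = 460; 425 is not s-gonal.
Hits: s ∈ {5} → 1.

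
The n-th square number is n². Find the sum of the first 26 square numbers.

6201

Σ_{i=1}^{26} i² = 26·27·53/6 = 6201.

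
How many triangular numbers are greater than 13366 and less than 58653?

The n-th triangular number is n(n+1)/2.
Smallest index with value > 13366: n = 164 (giving 13530).
Largest index with value < 58653: n = 341 (giving 58311).
Indices 164 through 341: 178 terms.

178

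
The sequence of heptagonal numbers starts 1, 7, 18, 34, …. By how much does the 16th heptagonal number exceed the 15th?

Consecutive heptagonal numbers differ by 5n − 4: here 5·16 − 4 = 76.

76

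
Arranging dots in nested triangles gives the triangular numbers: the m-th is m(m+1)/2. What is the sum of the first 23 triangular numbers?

Σ i(i+1)/2 = (Σi² + Σi) / 2 over i = 1..23.
Σi = 276 and Σi² = 4324.
(1·4324 + 1·276) / 2 = 4600/2 = 2300.

2300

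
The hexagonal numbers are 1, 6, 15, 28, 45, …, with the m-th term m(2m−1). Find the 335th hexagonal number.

224115

The 335th hexagonal number is n(2n−1) with n = 335.
335·(2·335 − 1) = 335·669 = 224115.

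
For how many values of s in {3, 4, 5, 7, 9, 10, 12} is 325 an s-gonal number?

s = 3: P(3, 25) = 325. ✓
s = 4: P(4, 18) = 324 and P(4, 19) = 361; 325 is not s-gonal.
s = 5: P(5, 14) = 287 and P(5, 15) = 330; 325 is not s-gonal.
s = 7: P(7, 11) = 286 and P(7, 12) = 342; 325 is not s-gonal.
s = 9: P(9, 10) = 325. ✓
s = 10: P(10, 9) = 297 and P(10, 10) = 370; 325 is not s-gonal.
s = 12: P(12, 8) = 288 and P(12, 9) = 369; 325 is not s-gonal.
Hits: s ∈ {3, 9} → 2.

2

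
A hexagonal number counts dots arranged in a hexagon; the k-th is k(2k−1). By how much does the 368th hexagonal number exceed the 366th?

2934

368·(2·368 − 1) = 270480 and 366·(2·366 − 1) = 267546.
Difference: 270480 − 267546 = 2934.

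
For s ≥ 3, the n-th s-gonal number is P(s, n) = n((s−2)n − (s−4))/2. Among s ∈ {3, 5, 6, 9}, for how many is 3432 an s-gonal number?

s = 3: P(3, 82) = 3403 and P(3, 83) = 3486; 3432 is not s-gonal.
s = 5: P(5, 48) = 3432. ✓
s = 6: P(6, 41) = 3321 and P(6, 42) = 3486; 3432 is not s-gonal.
s = 9: P(9, 31) = 3286 and P(9, 32) = 3504; 3432 is not s-gonal.
Hits: s ∈ {5} → 1.

1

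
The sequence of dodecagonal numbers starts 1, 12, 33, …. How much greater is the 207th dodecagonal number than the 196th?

207·(5·207 − 4) = 213417 and 196·(5·196 − 4) = 191296.
Difference: 213417 − 191296 = 22121.

22121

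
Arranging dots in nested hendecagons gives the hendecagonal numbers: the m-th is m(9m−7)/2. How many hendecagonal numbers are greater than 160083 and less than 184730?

13

The n-th hendecagonal number is n(9n−7)/2.
Smallest index with value > 160083: n = 190 (giving 161785).
Largest index with value < 184730: n = 202 (giving 182911).
Indices 190 through 202: 13 terms.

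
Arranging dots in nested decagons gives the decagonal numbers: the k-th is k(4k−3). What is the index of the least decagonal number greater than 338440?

292

Solve n(4n−3) > 338440 for integer n.
The largest n with value ≤ 338440 is 291 (since 337851 ≤ 338440 < 340180), so the first above is n = 292, value 340180.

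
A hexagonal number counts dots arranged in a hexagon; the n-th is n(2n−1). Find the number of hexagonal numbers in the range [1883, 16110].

60

The n-th hexagonal number is n(2n−1).
Smallest index with value ≥ 1883: n = 31 (giving 1891).
Largest index with value ≤ 16110: n = 90 (giving 16110).
Indices 31 through 90: 60 terms.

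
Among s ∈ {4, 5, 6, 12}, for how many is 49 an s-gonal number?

s = 4: P(4, 7) = 49. ✓
s = 5: P(5, 5) = 35 and P(5, 6) = 51; 49 is not s-gonal.
s = 6: P(6, 5) = 45 and P(6, 6) = 66; 49 is not s-gonal.
s = 12: P(12, 3) = 33 and P(12, 4) = 64; 49 is not s-gonal.
Hits: s ∈ {4} → 1.

1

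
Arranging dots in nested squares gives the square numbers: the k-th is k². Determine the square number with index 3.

The 3rd square number is n² with n = 3.
3² = 9.

9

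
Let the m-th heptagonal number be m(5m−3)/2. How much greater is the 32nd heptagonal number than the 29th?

453

32·(5·32 − 3)/2 = 2512 and 29·(5·29 − 3)/2 = 2059.
Difference: 2512 − 2059 = 453.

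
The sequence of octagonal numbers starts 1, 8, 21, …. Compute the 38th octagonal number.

4256

The 38th octagonal number is n(3n−2) with n = 38.
38·(3·38 − 2) = 38·112 = 4256.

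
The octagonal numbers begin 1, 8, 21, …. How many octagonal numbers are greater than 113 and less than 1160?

13

The n-th octagonal number is n(3n−2).
Smallest index with value > 113: n = 7 (giving 133).
Largest index with value < 1160: n = 19 (giving 1045).
Indices 7 through 19: 13 terms.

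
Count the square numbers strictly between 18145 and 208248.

The n-th square number is n².
Smallest index with value > 18145: n = 135 (giving 18225).
Largest index with value < 208248: n = 456 (giving 207936).
Indices 135 through 456: 322 terms.

322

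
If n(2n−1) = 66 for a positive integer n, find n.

6

Set n(2n−1) = 66, giving 2n² − n − 66 = 0.
So n = (1 + 23) / 4 = 24/4 = 6.
Check: 6·(2·6 − 1) = 66. ✓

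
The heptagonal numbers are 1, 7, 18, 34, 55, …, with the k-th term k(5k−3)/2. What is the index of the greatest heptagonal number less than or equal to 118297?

217

Solve n(5n−3)/2 ≤ 118297 for integer n.
n = 217 gives 117397 ≤ 118297, while n = 218 gives 118483 > 118297; so the answer is index 217.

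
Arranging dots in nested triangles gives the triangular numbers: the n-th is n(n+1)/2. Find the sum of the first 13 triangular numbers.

Σ i(i+1)/2 = (Σi² + Σi) / 2 over i = 1..13.
Σi = 91 and Σi² = 819.
(1·819 + 1·91) / 2 = 910/2 = 455.

455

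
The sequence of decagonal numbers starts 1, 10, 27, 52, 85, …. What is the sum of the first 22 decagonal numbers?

Σ i(4i−3) = 4Σi² − 3Σi over i = 1..22.
Σi = 253 and Σi² = 3795.
4·3795 − 3·253 = 14421.

14421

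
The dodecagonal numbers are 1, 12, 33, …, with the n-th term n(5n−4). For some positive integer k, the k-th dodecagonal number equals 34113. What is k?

83

Set n(5n−4) = 34113, giving 5n² − 4n − 34113 = 0.
So n = (4 + 826) / 10 = 830/10 = 83.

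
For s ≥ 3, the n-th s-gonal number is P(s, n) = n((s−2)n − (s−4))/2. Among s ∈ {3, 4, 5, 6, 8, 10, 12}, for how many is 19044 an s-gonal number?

s = 3: P(3, 194) = 18915 and P(3, 195) = 19110; 19044 is not s-gonal.
s = 4: P(4, 138) = 19044. ✓
s = 5: P(5, 112) = 18760 and P(5, 113) = 19097; 19044 is not s-gonal.
s = 6: P(6, 97) = 18721 and P(6, 98) = 19110; 19044 is not s-gonal.
s = 8: P(8, 80) = 19040 and P(8, 81) = 19521; 19044 is not s-gonal.
s = 10: P(10, 69) = 18837 and P(10, 70) = 19390; 19044 is not s-gonal.
s = 12: P(12, 62) = 18972 and P(12, 63) = 19593; 19044 is not s-gonal.
Hits: s ∈ {4} → 1.

1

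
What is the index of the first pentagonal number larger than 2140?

Solve n(3n−1)/2 > 2140 for integer n.
The largest n with value ≤ 2140 is 37 (since 2035 ≤ 2140 < 2147), so the first above is n = 38, value 2147.

38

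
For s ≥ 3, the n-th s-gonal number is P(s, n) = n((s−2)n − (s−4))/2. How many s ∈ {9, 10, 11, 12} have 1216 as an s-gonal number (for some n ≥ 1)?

s = 9: P(9, 19) = 1216. ✓
s = 10: P(10, 17) = 1105 and P(10, 18) = 1242; 1216 is not s-gonal.
s = 11: P(11, 16) = 1096 and P(11, 17) = 1241; 1216 is not s-gonal.
s = 12: P(12, 16) = 1216. ✓
Hits: s ∈ {9, 12} → 2.

2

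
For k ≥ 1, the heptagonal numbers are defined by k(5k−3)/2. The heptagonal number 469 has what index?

14

Set n(5n−3)/2 = 469, giving 5n² − 3n − 938 = 0.
The discriminant is 9 + 40·469 = 18769, and √18769 = 137.
So n = (3 + 137) / 10 = 140/10 = 14.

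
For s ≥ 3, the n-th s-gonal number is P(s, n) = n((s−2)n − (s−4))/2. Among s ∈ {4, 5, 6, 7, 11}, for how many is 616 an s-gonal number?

1

s = 4: P(4, 24) = 576 and P(4, 25) = 625; 616 is not s-gonal.
s = 5: P(5, 20) = 590 and P(5, 21) = 651; 616 is not s-gonal.
s = 6: P(6, 17) = 561 and P(6, 18) = 630; 616 is not s-gonal.
s = 7: P(7, 16) = 616. ✓
s = 11: P(11, 12) = 606 and P(11, 13) = 715; 616 is not s-gonal.
Hits: s ∈ {7} → 1.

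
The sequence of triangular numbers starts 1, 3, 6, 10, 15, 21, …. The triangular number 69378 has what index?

Set n(n+1)/2 = 69378, giving n² + n − 138756 = 0.
So n = (-1 + 745) / 2 = 744/2 = 372.
Check: 372·373/2 = 69378. ✓

372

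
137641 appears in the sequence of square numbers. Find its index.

371

We need n² = 137641, so n = √137641 = 371.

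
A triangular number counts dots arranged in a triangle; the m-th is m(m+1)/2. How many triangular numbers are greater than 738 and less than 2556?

The n-th triangular number is n(n+1)/2.
Smallest index with value > 738: n = 38 (giving 741).
Largest index with value < 2556: n = 70 (giving 2485).
Indices 38 through 70: 33 terms.

33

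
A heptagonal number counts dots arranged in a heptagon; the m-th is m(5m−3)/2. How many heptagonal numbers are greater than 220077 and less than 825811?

278

The n-th heptagonal number is n(5n−3)/2.
Smallest index with value > 220077: n = 298 (giving 221563).
Largest index with value < 825811: n = 575 (giving 825700).
Indices 298 through 575: 278 terms.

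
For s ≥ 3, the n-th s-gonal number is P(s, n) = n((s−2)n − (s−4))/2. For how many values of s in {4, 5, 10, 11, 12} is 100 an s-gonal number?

1

s = 4: P(4, 10) = 100. ✓
s = 5: P(5, 8) = 92 and P(5, 9) = 117; 100 is not s-gonal.
s = 10: P(10, 5) = 85 and P(10, 6) = 126; 100 is not s-gonal.
s = 11: P(11, 5) = 95 and P(11, 6) = 141; 100 is not s-gonal.
s = 12: P(12, 4) = 64 and P(12, 5) = 105; 100 is not s-gonal.
Hits: s ∈ {4} → 1.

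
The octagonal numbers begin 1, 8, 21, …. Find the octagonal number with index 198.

117216

198·(3·198 − 2) = 198·592 = 117216.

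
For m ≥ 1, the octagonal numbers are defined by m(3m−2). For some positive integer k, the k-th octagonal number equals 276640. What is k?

304

Set n(3n−2) = 276640, giving 3n² − 2n − 276640 = 0.
The discriminant is 4 + 12·276640 = 3319684, and √3319684 = 1822.
So n = (2 + 1822) / 6 = 1824/6 = 304.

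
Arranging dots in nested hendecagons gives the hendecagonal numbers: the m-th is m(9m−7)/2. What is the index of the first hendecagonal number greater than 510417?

338

Solve n(9n−7)/2 > 510417 for integer n.
The largest n with value ≤ 510417 is 337 (since 509881 ≤ 510417 < 512915), so the first above is n = 338, value 512915.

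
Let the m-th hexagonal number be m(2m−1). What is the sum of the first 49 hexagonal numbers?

Σ i(2i−1) = 2Σi² − Σi over i = 1..49.
Σi = 1225 and Σi² = 40425.
2·40425 − 1·1225 = 79625.

79625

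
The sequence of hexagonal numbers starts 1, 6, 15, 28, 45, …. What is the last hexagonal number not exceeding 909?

Solve n(2n−1) ≤ 909 for integer n.
n = 21 gives 861 ≤ 909, while n = 22 gives 946 > 909; so the answer is 861.

861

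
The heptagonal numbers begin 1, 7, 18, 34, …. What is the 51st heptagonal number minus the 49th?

51·(5·51 − 3)/2 = 6426 and 49·(5·49 − 3)/2 = 5929.
Difference: 6426 − 5929 = 497.

497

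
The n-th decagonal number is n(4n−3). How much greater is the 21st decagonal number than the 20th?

161

Consecutive decagonal numbers differ by 8n − 7: here 8·21 − 7 = 161.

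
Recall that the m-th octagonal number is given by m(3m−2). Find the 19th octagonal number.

The 19th octagonal number is n(3n−2) with n = 19.
19·(3·19 − 2) = 19·55 = 1045.

1045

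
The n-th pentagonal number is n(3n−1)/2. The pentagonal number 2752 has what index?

43

Set n(3n−1)/2 = 2752, giving 3n² − n − 5504 = 0.
The discriminant is 1 + 24·2752 = 66049, and √66049 = 257.
So n = (1 + 257) / 6 = 258/6 = 43.
Check: 43·(3·43 − 1)/2 = 2752. ✓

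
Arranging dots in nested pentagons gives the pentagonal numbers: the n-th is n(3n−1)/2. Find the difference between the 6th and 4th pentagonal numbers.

29

6·(3·6 − 1)/2 = 51 and 4·(3·4 − 1)/2 = 22.
Difference: 51 − 22 = 29.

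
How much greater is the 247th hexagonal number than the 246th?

985

Consecutive hexagonal numbers differ by 4n − 3: here 4·247 − 3 = 985.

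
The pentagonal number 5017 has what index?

Set n(3n−1)/2 = 5017, giving 3n² − n − 10034 = 0.
The discriminant is 1 + 24·5017 = 120409, and √120409 = 347.
So n = (1 + 347) / 6 = 348/6 = 58.

58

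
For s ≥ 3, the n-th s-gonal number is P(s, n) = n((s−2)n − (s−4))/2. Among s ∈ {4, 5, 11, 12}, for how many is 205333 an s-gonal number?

1

s = 4: P(4, 453) = 205209 and P(4, 454) = 206116; 205333 is not s-gonal.
s = 5: P(5, 370) = 205165 and P(5, 371) = 206276; 205333 is not s-gonal.
s = 11: P(11, 214) = 205333. ✓
s = 12: P(12, 203) = 205233 and P(12, 204) = 207264; 205333 is not s-gonal.
Hits: s ∈ {11} → 1.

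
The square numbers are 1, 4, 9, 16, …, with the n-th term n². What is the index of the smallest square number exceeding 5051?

72

Solve n² > 5051 for integer n.
The largest n with value ≤ 5051 is 71 (since 5041 ≤ 5051 < 5184), so the first above is n = 72, value 5184.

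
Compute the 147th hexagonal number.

43071

The 147th hexagonal number is n(2n−1) with n = 147.
147·(2·147 − 1) = 147·293 = 43071.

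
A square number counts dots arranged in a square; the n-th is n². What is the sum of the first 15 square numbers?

Σ_{i=1}^{15} i² = 15·16·31/6 = 1240.

1240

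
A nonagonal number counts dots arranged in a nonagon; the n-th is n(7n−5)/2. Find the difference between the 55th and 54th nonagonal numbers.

Consecutive nonagonal numbers differ by 7n − 6: here 7·55 − 6 = 379.

379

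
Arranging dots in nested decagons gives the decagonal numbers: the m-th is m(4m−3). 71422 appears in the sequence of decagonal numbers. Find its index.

Set n(4n−3) = 71422, giving 4n² − 3n − 71422 = 0.
So n = (3 + 1069) / 8 = 1072/8 = 134.

134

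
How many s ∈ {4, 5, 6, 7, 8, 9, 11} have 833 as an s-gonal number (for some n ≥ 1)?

s = 4: P(4, 28) = 784 and P(4, 29) = 841; 833 is not s-gonal.
s = 5: P(5, 23) = 782 and P(5, 24) = 852; 833 is not s-gonal.
s = 6: P(6, 20) = 780 and P(6, 21) = 861; 833 is not s-gonal.
s = 7: P(7, 18) = 783 and P(7, 19) = 874; 833 is not s-gonal.
s = 8: P(8, 17) = 833. ✓
s = 9: P(9, 15) = 750 and P(9, 16) = 856; 833 is not s-gonal.
s = 11: P(11, 14) = 833. ✓
Hits: s ∈ {8, 11} → 2.

2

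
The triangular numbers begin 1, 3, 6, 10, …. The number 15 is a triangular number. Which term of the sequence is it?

5

Set n(n+1)/2 = 15, giving n² + n − 30 = 0.
The discriminant is 1 + 8·15 = 121, and √121 = 11.
So n = (-1 + 11) / 2 = 10/2 = 5.
Check: 5·6/2 = 15. ✓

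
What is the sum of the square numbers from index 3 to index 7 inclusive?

135

Σ_{i=3}^{7} i² = 140 − 5 = 135.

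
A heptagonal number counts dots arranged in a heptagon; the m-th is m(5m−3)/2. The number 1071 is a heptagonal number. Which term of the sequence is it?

21

Set n(5n−3)/2 = 1071, giving 5n² − 3n − 2142 = 0.
The discriminant is 9 + 40·1071 = 42849, and √42849 = 207.
So n = (3 + 207) / 10 = 210/10 = 21.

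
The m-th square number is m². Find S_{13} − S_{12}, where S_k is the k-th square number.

n² − (n−1)² = 2n − 1, so 13² − 12² = 2·13 − 1 = 25.

25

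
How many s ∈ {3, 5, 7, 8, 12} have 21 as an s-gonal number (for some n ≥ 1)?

2

s = 3: P(3, 6) = 21. ✓
s = 5: P(5, 3) = 12 and P(5, 4) = 22; 21 is not s-gonal.
s = 7: P(7, 3) = 18 and P(7, 4) = 34; 21 is not s-gonal.
s = 8: P(8, 3) = 21. ✓
s = 12: P(12, 2) = 12 and P(12, 3) = 33; 21 is not s-gonal.
Hits: s ∈ {3, 8} → 2.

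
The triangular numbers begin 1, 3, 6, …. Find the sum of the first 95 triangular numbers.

Σ i(i+1)/2 = (Σi² + Σi) / 2 over i = 1..95.
Σi = 4560 and Σi² = 290320.
(1·290320 + 1·4560) / 2 = 294880/2 = 147440.

147440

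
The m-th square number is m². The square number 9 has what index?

We need n² = 9, so n = √9 = 3.
Check: 3² = 9. ✓

3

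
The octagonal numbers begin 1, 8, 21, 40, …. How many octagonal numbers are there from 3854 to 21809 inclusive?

49

The n-th octagonal number is n(3n−2).
Smallest index with value ≥ 3854: n = 37 (giving 4033).
Largest index with value ≤ 21809: n = 85 (giving 21505).
Indices 37 through 85: 49 terms.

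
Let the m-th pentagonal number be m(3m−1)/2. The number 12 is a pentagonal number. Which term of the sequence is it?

3

Set n(3n−1)/2 = 12, giving 3n² − n − 24 = 0.
The discriminant is 1 + 24·12 = 289, and √289 = 17.
So n = (1 + 17) / 6 = 18/6 = 3.
Check: 3·(3·3 − 1)/2 = 12. ✓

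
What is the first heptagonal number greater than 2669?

Solve n(5n−3)/2 > 2669 for integer n.
The largest n with value ≤ 2669 is 32 (since 2512 ≤ 2669 < 2673), so the first above is n = 33, value 2673.

2673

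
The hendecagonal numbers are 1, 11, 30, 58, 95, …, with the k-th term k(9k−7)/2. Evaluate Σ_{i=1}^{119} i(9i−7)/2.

Σ i(9i−7)/2 = (9Σi² − 7Σi) / 2 over i = 1..119.
Σi = 7140 and Σi² = 568820.
(9·568820 − 7·7140) / 2 = 5069400/2 = 2534700.

2534700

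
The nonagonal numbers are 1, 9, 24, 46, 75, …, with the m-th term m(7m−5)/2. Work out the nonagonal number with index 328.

The 328th nonagonal number is n(7n−5)/2 with n = 328.
328·(7·328 − 5)/2 = 328·2291/2 = 375724.

375724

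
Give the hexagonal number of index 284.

161028

The 284th hexagonal number is n(2n−1) with n = 284.
284·(2·284 − 1) = 284·567 = 161028.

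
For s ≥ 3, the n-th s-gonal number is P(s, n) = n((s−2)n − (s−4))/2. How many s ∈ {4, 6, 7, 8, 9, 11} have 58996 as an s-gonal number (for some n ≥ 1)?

s = 4: P(4, 242) = 58564 and P(4, 243) = 59049; 58996 is not s-gonal.
s = 6: P(6, 172) = 58996. ✓
s = 7: P(7, 153) = 58293 and P(7, 154) = 59059; 58996 is not s-gonal.
s = 8: P(8, 140) = 58520 and P(8, 141) = 59361; 58996 is not s-gonal.
s = 9: P(9, 130) = 58825 and P(9, 131) = 59736; 58996 is not s-gonal.
s = 11: P(11, 114) = 58083 and P(11, 115) = 59110; 58996 is not s-gonal.
Hits: s ∈ {6} → 1.

1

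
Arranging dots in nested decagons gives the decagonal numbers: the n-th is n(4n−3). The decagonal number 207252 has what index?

Set n(4n−3) = 207252, giving 4n² − 3n − 207252 = 0.
The discriminant is 9 + 16·207252 = 3316041, and √3316041 = 1821.
So n = (3 + 1821) / 8 = 1824/8 = 228.
Check: 228·(4·228 − 3) = 207252. ✓

228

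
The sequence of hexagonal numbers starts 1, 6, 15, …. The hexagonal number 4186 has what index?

46

Set n(2n−1) = 4186, giving 2n² − n − 4186 = 0.
The discriminant is 1 + 8·4186 = 33489, and √33489 = 183.
So n = (1 + 183) / 4 = 184/4 = 46.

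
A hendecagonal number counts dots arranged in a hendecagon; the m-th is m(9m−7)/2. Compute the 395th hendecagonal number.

The 395th hendecagonal number is n(9n−7)/2 with n = 395.
395·(9·395 − 7)/2 = 395·3548/2 = 395·1774 = 700730.

700730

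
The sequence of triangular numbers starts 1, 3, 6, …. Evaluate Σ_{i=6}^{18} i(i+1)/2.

Σ i(i+1)/2 = (Σi² + Σi) / 2 over i = 6..18.
Σi = 171 − 15 = 156 and Σi² = 2109 − 55 = 2054.
(1·2054 + 1·156) / 2 = 2210/2 = 1105.

1105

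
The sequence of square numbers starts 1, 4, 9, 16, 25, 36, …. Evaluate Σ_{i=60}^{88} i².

160834

Σ_{i=60}^{88} i² = 231044 − 70210 = 160834.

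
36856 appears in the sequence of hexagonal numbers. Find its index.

136

Set n(2n−1) = 36856, giving 2n² − n − 36856 = 0.
The discriminant is 1 + 8·36856 = 294849, and √294849 = 543.
So n = (1 + 543) / 4 = 544/4 = 136.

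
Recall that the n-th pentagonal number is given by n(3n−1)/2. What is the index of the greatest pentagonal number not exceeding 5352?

59

Solve n(3n−1)/2 ≤ 5352 for integer n.
n = 59 gives 5192 ≤ 5352, while n = 60 gives 5370 > 5352; so the answer is index 59.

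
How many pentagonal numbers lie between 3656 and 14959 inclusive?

51

The n-th pentagonal number is n(3n−1)/2.
Smallest index with value ≥ 3656: n = 50 (giving 3725).
Largest index with value ≤ 14959: n = 100 (giving 14950).
Indices 50 through 100: 51 terms.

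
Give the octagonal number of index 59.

10325

59·(3·59 − 2) = 59·175 = 10325.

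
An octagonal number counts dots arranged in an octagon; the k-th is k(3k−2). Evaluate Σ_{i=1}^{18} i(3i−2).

Σ i(3i−2) = 3Σi² − 2Σi over i = 1..18.
Σi = 171 and Σi² = 2109.
3·2109 − 2·171 = 5985.

5985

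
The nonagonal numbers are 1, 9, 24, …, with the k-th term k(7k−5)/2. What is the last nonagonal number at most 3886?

3729

Solve n(7n−5)/2 ≤ 3886 for integer n.
n = 33 gives 3729 ≤ 3886, while n = 34 gives 3961 > 3886; so the answer is 3729.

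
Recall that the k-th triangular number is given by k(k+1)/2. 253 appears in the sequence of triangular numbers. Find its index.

Set n(n+1)/2 = 253, giving n² + n − 506 = 0.
The discriminant is 1 + 8·253 = 2025, and √2025 = 45.
So n = (-1 + 45) / 2 = 44/2 = 22.
Check: 22·23/2 = 253. ✓

22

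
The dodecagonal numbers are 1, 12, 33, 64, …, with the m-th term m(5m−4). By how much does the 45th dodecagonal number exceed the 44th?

441

Consecutive dodecagonal numbers differ by 10n − 9: here 10·45 − 9 = 441.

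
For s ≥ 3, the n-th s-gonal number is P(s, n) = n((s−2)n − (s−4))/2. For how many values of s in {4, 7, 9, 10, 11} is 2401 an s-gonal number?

1

s = 4: P(4, 49) = 2401. ✓
s = 7: P(7, 31) = 2356 and P(7, 32) = 2512; 2401 is not s-gonal.
s = 9: P(9, 26) = 2301 and P(9, 27) = 2484; 2401 is not s-gonal.
s = 10: P(10, 24) = 2232 and P(10, 25) = 2425; 2401 is not s-gonal.
s = 11: P(11, 23) = 2300 and P(11, 24) = 2508; 2401 is not s-gonal.
Hits: s ∈ {4} → 1.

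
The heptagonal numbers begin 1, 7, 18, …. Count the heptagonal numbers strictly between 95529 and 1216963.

502

The n-th heptagonal number is n(5n−3)/2.
Smallest index with value > 95529: n = 196 (giving 95746).
Largest index with value < 1216963: n = 697 (giving 1213477).
Indices 196 through 697: 502 terms.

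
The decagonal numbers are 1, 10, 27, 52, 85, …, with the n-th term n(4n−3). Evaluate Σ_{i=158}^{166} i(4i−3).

Σ i(4i−3) = 4Σi² − 3Σi over i = 158..166.
Σi = 13861 − 12403 = 1458 and Σi² = 1538571 − 1302315 = 236256.
4·236256 − 3·1458 = 940650.

940650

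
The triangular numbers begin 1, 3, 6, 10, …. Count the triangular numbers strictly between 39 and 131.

7

The n-th triangular number is n(n+1)/2.
Smallest index with value > 39: n = 9 (giving 45).
Largest index with value < 131: n = 15 (giving 120).
Indices 9 through 15: 7 terms.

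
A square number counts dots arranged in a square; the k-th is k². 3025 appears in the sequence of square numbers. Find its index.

We need n² = 3025, so n = √3025 = 55.
Check: 55² = 3025. ✓

55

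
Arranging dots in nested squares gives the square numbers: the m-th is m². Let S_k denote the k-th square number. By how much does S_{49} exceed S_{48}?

n² − (n−1)² = 2n − 1, so 49² − 48² = 2·49 − 1 = 97.

97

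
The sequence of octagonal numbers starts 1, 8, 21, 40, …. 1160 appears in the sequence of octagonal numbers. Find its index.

20

Set n(3n−2) = 1160, giving 3n² − 2n − 1160 = 0.
The discriminant is 4 + 12·1160 = 13924, and √13924 = 118.
So n = (2 + 118) / 6 = 120/6 = 20.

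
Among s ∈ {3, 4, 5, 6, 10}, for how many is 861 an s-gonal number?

s = 3: P(3, 41) = 861. ✓
s = 4: P(4, 29) = 841 and P(4, 30) = 900; 861 is not s-gonal.
s = 5: P(5, 24) = 852 and P(5, 25) = 925; 861 is not s-gonal.
s = 6: P(6, 21) = 861. ✓
s = 10: P(10, 15) = 855 and P(10, 16) = 976; 861 is not s-gonal.
Hits: s ∈ {3, 6} → 2.

2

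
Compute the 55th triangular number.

55·56/2 = 3080/2 = 1540.

1540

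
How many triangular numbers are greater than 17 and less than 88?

7

The n-th triangular number is n(n+1)/2.
Smallest index with value > 17: n = 6 (giving 21).
Largest index with value < 88: n = 12 (giving 78).
Indices 6 through 12: 7 terms.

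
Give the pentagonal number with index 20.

590

20·(3·20 − 1)/2 = 20·59/2 = 590.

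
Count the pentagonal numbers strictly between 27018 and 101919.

The n-th pentagonal number is n(3n−1)/2.
Smallest index with value > 27018: n = 135 (giving 27270).
Largest index with value < 101919: n = 260 (giving 101270).
Indices 135 through 260: 126 terms.

126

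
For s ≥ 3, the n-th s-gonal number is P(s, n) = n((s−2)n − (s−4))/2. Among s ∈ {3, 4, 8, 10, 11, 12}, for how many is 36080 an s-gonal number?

s = 3: P(3, 268) = 36046 and P(3, 269) = 36315; 36080 is not s-gonal.
s = 4: P(4, 189) = 35721 and P(4, 190) = 36100; 36080 is not s-gonal.
s = 8: P(8, 110) = 36080. ✓
s = 10: P(10, 95) = 35815 and P(10, 96) = 36576; 36080 is not s-gonal.
s = 11: P(11, 89) = 35333 and P(11, 90) = 36135; 36080 is not s-gonal.
s = 12: P(12, 85) = 35785 and P(12, 86) = 36636; 36080 is not s-gonal.
Hits: s ∈ {8} → 1.

1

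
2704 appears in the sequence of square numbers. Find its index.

We need n² = 2704, so n = √2704 = 52.

52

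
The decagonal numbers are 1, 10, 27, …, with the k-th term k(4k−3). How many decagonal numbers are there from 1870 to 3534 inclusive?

The n-th decagonal number is n(4n−3).
Smallest index with value ≥ 1870: n = 22 (giving 1870).
Largest index with value ≤ 3534: n = 30 (giving 3510).
Indices 22 through 30: 9 terms.

9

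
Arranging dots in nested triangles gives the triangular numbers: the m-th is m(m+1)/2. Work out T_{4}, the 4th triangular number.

The 4th triangular number is n(n+1)/2 with n = 4.
4·5/2 = 20/2 = 10.

10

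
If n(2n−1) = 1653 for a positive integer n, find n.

29

Set n(2n−1) = 1653, giving 2n² − n − 1653 = 0.
So n = (1 + 115) / 4 = 116/4 = 29.
Check: 29·(2·29 − 1) = 1653. ✓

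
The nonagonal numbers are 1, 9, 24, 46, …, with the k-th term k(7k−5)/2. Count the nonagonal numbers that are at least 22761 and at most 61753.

53

The n-th nonagonal number is n(7n−5)/2.
Smallest index with value ≥ 22761: n = 81 (giving 22761).
Largest index with value ≤ 61753: n = 133 (giving 61579).
Indices 81 through 133: 53 terms.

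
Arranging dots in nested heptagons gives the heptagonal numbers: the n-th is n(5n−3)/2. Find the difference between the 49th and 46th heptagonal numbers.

708

49·(5·49 − 3)/2 = 5929 and 46·(5·46 − 3)/2 = 5221.
Difference: 5929 − 5221 = 708.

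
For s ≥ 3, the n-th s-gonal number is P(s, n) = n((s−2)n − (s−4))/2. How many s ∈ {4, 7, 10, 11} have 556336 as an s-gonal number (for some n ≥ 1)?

1

s = 4: P(4, 745) = 555025 and P(4, 746) = 556516; 556336 is not s-gonal.
s = 7: P(7, 472) = 556252 and P(7, 473) = 558613; 556336 is not s-gonal.
s = 10: P(10, 373) = 555397 and P(10, 374) = 558382; 556336 is not s-gonal.
s = 11: P(11, 352) = 556336. ✓
Hits: s ∈ {11} → 1.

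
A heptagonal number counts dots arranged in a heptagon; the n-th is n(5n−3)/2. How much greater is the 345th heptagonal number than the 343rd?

345·(5·345 − 3)/2 = 297045 and 343·(5·343 − 3)/2 = 293608.
Difference: 297045 − 293608 = 3437.

3437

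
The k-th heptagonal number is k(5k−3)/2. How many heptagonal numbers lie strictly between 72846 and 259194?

151

The n-th heptagonal number is n(5n−3)/2.
Smallest index with value > 72846: n = 172 (giving 73702).
Largest index with value < 259194: n = 322 (giving 258727).
Indices 172 through 322: 151 terms.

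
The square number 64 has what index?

8

We need n² = 64, so n = √64 = 8.
Check: 8² = 64. ✓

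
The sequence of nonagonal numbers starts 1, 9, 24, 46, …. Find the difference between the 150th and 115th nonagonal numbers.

150·(7·150 − 5)/2 = 78375 and 115·(7·115 − 5)/2 = 46000.
Difference: 78375 − 46000 = 32375.

32375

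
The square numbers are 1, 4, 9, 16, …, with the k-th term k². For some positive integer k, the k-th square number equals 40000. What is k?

We need n² = 40000, so n = √40000 = 200.
Check: 200² = 40000. ✓

200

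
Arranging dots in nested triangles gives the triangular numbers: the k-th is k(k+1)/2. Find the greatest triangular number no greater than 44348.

Solve n(n+1)/2 ≤ 44348 for integer n.
n = 297 gives 44253 ≤ 44348, while n = 298 gives 44551 > 44348; so the answer is 44253.

44253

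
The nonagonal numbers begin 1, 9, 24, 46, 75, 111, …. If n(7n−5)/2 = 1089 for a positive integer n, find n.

Set n(7n−5)/2 = 1089, giving 7n² − 5n − 2178 = 0.
So n = (5 + 247) / 14 = 252/14 = 18.

18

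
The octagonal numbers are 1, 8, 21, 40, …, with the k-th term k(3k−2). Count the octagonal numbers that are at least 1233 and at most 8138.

The n-th octagonal number is n(3n−2).
Smallest index with value ≥ 1233: n = 21 (giving 1281).
Largest index with value ≤ 8138: n = 52 (giving 8008).
Indices 21 through 52: 32 terms.

32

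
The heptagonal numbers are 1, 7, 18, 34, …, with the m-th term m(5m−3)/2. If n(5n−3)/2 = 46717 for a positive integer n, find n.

137

Set n(5n−3)/2 = 46717, giving 5n² − 3n − 93434 = 0.
So n = (3 + 1367) / 10 = 1370/10 = 137.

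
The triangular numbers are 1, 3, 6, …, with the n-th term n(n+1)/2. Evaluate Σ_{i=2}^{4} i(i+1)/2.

19

Σ i(i+1)/2 = (Σi² + Σi) / 2 over i = 2..4.
Σi = 10 − 1 = 9 and Σi² = 30 − 1 = 29.
(1·29 + 1·9) / 2 = 38/2 = 19.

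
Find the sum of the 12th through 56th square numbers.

59610

Σ_{i=12}^{56} i² = 60116 − 506 = 59610.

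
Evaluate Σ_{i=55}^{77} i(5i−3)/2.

250723

Σ i(5i−3)/2 = (5Σi² − 3Σi) / 2 over i = 55..77.
Σi = 3003 − 1485 = 1518 and Σi² = 155155 − 53955 = 101200.
(5·101200 − 3·1518) / 2 = 501446/2 = 250723.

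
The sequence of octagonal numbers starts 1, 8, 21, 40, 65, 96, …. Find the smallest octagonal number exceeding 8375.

8640

Solve n(3n−2) > 8375 for integer n.
The largest n with value ≤ 8375 is 53 (since 8321 ≤ 8375 < 8640), so the first above is n = 54, value 8640.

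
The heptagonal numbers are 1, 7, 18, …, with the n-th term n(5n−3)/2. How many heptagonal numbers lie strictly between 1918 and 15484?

50

The n-th heptagonal number is n(5n−3)/2.
Smallest index with value > 1918: n = 29 (giving 2059).
Largest index with value < 15484: n = 78 (giving 15093).
Indices 29 through 78: 50 terms.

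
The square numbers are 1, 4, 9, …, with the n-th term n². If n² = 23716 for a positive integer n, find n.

154

We need n² = 23716, so n = √23716 = 154.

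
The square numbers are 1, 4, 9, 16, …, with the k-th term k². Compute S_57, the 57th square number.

3249

The 57th square number is n² with n = 57.
57² = 3249.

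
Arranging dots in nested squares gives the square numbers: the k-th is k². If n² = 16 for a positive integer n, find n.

We need n² = 16, so n = √16 = 4.

4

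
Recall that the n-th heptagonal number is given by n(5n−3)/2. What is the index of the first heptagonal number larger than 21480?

93

Solve n(5n−3)/2 > 21480 for integer n.
The largest n with value ≤ 21480 is 92 (since 21022 ≤ 21480 < 21483), so the first above is n = 93, value 21483.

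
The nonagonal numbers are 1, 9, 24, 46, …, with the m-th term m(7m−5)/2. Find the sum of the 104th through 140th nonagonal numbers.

1930956

Σ i(7i−5)/2 = (7Σi² − 5Σi) / 2 over i = 104..140.
Σi = 9870 − 5356 = 4514 and Σi² = 924490 − 369564 = 554926.
(7·554926 − 5·4514) / 2 = 3861912/2 = 1930956.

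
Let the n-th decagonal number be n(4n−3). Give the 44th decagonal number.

7612

44·(4·44 − 3) = 44·173 = 7612.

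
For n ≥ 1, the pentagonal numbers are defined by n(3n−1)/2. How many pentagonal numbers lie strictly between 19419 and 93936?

The n-th pentagonal number is n(3n−1)/2.
Smallest index with value > 19419: n = 114 (giving 19437).
Largest index with value < 93936: n = 250 (giving 93625).
Indices 114 through 250: 137 terms.

137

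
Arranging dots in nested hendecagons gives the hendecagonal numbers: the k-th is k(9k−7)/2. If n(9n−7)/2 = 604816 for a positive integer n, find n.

367

Set n(9n−7)/2 = 604816, giving 9n² − 7n − 1209632 = 0.
So n = (7 + 6599) / 18 = 6606/18 = 367.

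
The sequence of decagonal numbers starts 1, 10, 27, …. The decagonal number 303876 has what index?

Set n(4n−3) = 303876, giving 4n² − 3n − 303876 = 0.
The discriminant is 9 + 16·303876 = 4862025, and √4862025 = 2205.
So n = (3 + 2205) / 8 = 2208/8 = 276.
Check: 276·(4·276 − 3) = 303876. ✓

276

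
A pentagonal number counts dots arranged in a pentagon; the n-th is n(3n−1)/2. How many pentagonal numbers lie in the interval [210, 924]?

The n-th pentagonal number is n(3n−1)/2.
Smallest index with value ≥ 210: n = 12 (giving 210).
Largest index with value ≤ 924: n = 24 (giving 852).
Indices 12 through 24: 13 terms.

13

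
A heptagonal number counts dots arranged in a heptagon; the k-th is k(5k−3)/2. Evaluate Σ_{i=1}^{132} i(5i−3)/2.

Σ i(5i−3)/2 = (5Σi² − 3Σi) / 2 over i = 1..132.
Σi = 8778 and Σi² = 775390.
(5·775390 − 3·8778) / 2 = 3850616/2 = 1925308.

1925308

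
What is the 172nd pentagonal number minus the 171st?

Consecutive pentagonal numbers differ by 3n − 2: here 3·172 − 2 = 514.

514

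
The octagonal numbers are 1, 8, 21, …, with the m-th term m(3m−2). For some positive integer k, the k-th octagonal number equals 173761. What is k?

Set n(3n−2) = 173761, giving 3n² − 2n − 173761 = 0.
The discriminant is 4 + 12·173761 = 2085136, and √2085136 = 1444.
So n = (2 + 1444) / 6 = 1446/6 = 241.
Check: 241·(3·241 − 2) = 173761. ✓

241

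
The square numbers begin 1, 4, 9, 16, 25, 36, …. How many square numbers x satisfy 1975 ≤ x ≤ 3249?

The n-th square number is n².
Smallest index with value ≥ 1975: n = 45 (giving 2025).
Largest index with value ≤ 3249: n = 57 (giving 3249).
Indices 45 through 57: 13 terms.

13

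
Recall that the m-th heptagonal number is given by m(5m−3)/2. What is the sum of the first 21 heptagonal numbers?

7931

Σ i(5i−3)/2 = (5Σi² − 3Σi) / 2 over i = 1..21.
Σi = 231 and Σi² = 3311.
(5·3311 − 3·231) / 2 = 15862/2 = 7931.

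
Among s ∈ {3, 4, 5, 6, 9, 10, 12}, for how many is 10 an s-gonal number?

2

s = 3: P(3, 4) = 10. ✓
s = 4: P(4, 3) = 9 and P(4, 4) = 16; 10 is not s-gonal.
s = 5: P(5, 2) = 5 and P(5, 3) = 12; 10 is not s-gonal.
s = 6: P(6, 2) = 6 and P(6, 3) = 15; 10 is not s-gonal.
s = 9: P(9, 2) = 9 and P(9, 3) = 24; 10 is not s-gonal.
s = 10: P(10, 2) = 10. ✓
s = 12: P(12, 1) = 1 and P(12, 2) = 12; 10 is not s-gonal.
Hits: s ∈ {3, 10} → 2.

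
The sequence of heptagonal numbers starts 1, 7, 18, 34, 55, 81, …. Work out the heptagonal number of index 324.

The 324th heptagonal number is n(5n−3)/2 with n = 324.
324·(5·324 − 3)/2 = 324·1617/2 = 261954.

261954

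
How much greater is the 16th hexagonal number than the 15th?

Consecutive hexagonal numbers differ by 4n − 3: here 4·16 − 3 = 61.

61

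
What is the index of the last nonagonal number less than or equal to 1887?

23

Solve n(7n−5)/2 ≤ 1887 for integer n.
n = 23 gives 1794 ≤ 1887, while n = 24 gives 1956 > 1887; so the answer is index 23.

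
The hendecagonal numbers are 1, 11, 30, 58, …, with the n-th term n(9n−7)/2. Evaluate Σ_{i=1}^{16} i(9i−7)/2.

6256

Σ i(9i−7)/2 = (9Σi² − 7Σi) / 2 over i = 1..16.
Σi = 136 and Σi² = 1496.
(9·1496 − 7·136) / 2 = 12512/2 = 6256.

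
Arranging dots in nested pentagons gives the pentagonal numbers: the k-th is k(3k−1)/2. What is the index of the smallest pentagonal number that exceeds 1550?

Solve n(3n−1)/2 > 1550 for integer n.
The largest n with value ≤ 1550 is 32 (since 1520 ≤ 1550 < 1617), so the first above is n = 33, value 1617.

33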